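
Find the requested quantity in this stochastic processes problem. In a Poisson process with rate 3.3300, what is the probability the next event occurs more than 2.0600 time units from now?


P(X > t) = exp(-lambda * t)
= exp(-3.3300 * 2.0600)
= exp(-6.8598) = 0.0010

0.0010


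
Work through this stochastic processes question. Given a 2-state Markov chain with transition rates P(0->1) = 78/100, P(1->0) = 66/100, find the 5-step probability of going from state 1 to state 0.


Computing P^5 by matrix multiplication.
P = [[0.2200, 0.7800], [0.6600, 0.3400]]
After raising P to the power 5:
P^5(1,0) = 0.4659

0.4659


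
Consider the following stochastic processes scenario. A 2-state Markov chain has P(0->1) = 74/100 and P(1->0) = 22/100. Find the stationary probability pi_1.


Stationary distribution: pi_0 = p10/(p01+p10), pi_1 = p01/(p01+p10)
p01 = 0.7400, p10 = 0.2200
pi_1 = 0.7708

0.7708


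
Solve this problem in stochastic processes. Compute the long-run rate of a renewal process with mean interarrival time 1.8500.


Long-run renewal rate = 1/E(X)
= 1/1.8500
= 0.5405

0.5405


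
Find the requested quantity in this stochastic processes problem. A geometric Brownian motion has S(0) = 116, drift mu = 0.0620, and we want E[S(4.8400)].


E[S(t)] = S(0) * exp(mu * t)
= 116 * exp(0.0620 * 4.8400)
= 116 * 1.3500
= 156.5961

156.5961


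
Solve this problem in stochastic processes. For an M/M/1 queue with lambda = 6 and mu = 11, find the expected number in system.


rho = 6/11 = 0.5455
L = rho/(1-rho)
= 0.5455/0.4545
= 1.2000

1.2000


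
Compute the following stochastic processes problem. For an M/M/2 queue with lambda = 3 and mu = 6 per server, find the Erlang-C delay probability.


a = lambda/mu = 0.5000
rho = a/c = 0.2500
Erlang-C formula applied:
C(c,a) = 0.1000

0.1000


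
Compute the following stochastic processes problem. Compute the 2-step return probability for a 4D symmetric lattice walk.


P(return in 2 steps) = P(reverse first step) = 1/(2d)
= 1/8
= 0.1250

0.1250


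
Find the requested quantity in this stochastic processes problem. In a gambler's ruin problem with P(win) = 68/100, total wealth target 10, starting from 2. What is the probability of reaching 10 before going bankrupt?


Gambler's ruin formula:
r = q/p = 0.3200/0.6800 = 0.4706
P(win) = (1 - r^i)/(1 - r^N)
= (1 - 0.4706^2)/(1 - 0.4706^10)
= 0.7790

0.7790


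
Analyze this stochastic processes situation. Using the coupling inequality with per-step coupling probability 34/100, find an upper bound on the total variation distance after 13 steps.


TV distance bound <= (1-delta)^n
= (1 - 0.3400)^13
= 0.6600^13
= 0.0045

0.0045


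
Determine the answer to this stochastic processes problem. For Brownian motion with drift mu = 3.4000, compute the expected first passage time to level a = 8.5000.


Expected first passage time = a/mu
= 8.5000/3.4000
= 2.5000

2.5000


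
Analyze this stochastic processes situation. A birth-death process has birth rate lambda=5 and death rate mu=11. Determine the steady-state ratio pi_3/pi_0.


For birth-death process, pi_n/pi_0 = (lambda/mu)^n
= (5/11)^3
= 0.0939

0.0939


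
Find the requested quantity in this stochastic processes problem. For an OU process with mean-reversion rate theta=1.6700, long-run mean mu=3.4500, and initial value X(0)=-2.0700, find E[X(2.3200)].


E[X(t)] = mu + (X(0) - mu)*exp(-theta*t)
= 3.4500 + (-2.0700 - 3.4500)*exp(-1.6700*2.3200)
= 3.4500 + -5.5200 * 0.0208
= 3.3354

3.3354


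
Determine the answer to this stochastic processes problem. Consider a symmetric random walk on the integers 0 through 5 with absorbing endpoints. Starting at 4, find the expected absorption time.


For symmetric RW on 0,...,N with absorbing barriers, E(i) = i*(N-i)
E(4) = 4 * 1 = 4

4


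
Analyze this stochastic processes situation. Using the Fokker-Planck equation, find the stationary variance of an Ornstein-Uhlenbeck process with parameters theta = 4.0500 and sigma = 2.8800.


Stationary variance = sigma^2 / (2*theta)
= 2.8800^2 / (2*4.0500)
= 8.2944 / 8.1000
= 1.0240

1.0240


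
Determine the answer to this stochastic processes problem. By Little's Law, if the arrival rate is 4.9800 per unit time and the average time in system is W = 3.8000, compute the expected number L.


Little's Law: L = lambda * W
= 4.9800 * 3.8000
= 18.9240

18.9240


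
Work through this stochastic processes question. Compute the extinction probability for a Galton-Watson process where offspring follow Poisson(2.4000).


Since mu = 2.4000 > 1, extinction prob q < 1.
Solve s = exp(mu*(s-1)) iteratively.
q = 0.1214

0.1214


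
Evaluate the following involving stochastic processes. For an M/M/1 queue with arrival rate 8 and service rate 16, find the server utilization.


rho = lambda/mu
= 8/16
= 0.5000

0.5000


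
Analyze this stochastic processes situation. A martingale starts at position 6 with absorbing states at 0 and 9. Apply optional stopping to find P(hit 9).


By optional stopping theorem: E(M at tau) = M(0) = 6
P(hit 9)*9 + P(hit 0)*0 = 6
P(hit 9) = (6 - 0)/(9 - 0) = 2/3 = 0.6667

0.6667


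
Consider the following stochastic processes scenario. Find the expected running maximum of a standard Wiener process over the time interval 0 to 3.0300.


E(max B(s)) = sqrt(2t/pi)
= sqrt(2*3.0300/pi)
= sqrt(1.9290)
= 1.3889

1.3889


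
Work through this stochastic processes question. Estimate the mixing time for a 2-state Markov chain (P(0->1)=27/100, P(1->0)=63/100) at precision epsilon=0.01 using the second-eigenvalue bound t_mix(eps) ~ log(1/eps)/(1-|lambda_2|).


lambda_2 = |1 - p01 - p10| = |1 - 0.2700 - 0.6300| = 0.1000
t_mix ~ log(1/eps)/(1 - |lambda_2|)
= log(100)/(1 - 0.1000) = 4.6052/0.9000
= 5.1169

5.1169


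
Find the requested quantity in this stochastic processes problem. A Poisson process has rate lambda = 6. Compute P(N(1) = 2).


P(N(t)=k) = (lambda*t)^k * exp(-lambda*t) / k!
lambda*t = 6
= 6^2 * exp(-6) / 2!
= 36 * 0.0025 / 2
= 0.0446

0.0446


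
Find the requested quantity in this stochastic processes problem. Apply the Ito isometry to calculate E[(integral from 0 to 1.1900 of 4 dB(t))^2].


By Ito isometry: E[(int f dB)^2] = int f^2 dt
= 4^2 * 1.1900
= 16 * 1.1900 = 19.0400

19.0400


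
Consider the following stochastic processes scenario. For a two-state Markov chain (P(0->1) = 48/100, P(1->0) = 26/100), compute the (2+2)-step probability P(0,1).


P^4 = P^2 * P^2
Computing via matrix multiplication of the transition matrix.
Entry (0,1) of P^4 = 0.6457

0.6457


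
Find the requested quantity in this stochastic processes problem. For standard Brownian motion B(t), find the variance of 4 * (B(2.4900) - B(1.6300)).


Var(alpha*(B(t)-B(s))) = alpha^2 * (t-s)
= 4^2 * (2.4900 - 1.6300)
= 16 * 0.8600
= 13.7600

13.7600


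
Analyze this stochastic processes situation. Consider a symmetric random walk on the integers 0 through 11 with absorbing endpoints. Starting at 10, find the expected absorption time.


For symmetric RW on 0,...,N with absorbing barriers, E(i) = i*(N-i)
E(10) = 10 * 1 = 10

10


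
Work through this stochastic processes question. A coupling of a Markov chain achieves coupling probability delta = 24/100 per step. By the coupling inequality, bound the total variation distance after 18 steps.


TV distance bound <= (1-delta)^n
= (1 - 0.2400)^18
= 0.7600^18
= 0.0072

0.0072


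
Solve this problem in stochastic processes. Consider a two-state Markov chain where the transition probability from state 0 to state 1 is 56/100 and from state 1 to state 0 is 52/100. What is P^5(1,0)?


Computing P^5 by matrix multiplication.
P = [[0.4400, 0.5600], [0.5200, 0.4800]]
After raising P to the power 5:
P^5(1,0) = 0.4815

0.4815


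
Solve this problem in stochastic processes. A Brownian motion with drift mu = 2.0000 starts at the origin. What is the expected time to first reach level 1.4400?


Expected first passage time = a/mu
= 1.4400/2.0000
= 0.7200

0.7200


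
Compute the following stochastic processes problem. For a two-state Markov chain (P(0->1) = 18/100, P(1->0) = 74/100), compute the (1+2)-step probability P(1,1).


P^3 = P^1 * P^2
Computing via matrix multiplication of the transition matrix.
Entry (1,1) of P^3 = 0.1961

0.1961


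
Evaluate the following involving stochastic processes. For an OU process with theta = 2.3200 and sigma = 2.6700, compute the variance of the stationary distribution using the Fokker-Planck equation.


Stationary variance = sigma^2 / (2*theta)
= 2.6700^2 / (2*2.3200)
= 7.1289 / 4.6400
= 1.5364

1.5364


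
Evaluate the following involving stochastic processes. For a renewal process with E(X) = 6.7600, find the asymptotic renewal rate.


Long-run renewal rate = 1/E(X)
= 1/6.7600
= 0.1479

0.1479


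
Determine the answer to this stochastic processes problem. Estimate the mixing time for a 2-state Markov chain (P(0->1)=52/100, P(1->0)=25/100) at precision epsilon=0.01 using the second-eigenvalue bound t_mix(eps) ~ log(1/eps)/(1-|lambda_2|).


lambda_2 = |1 - p01 - p10| = |1 - 0.5200 - 0.2500| = 0.2300
t_mix ~ log(1/eps)/(1 - |lambda_2|)
= log(100)/(1 - 0.2300) = 4.6052/0.7700
= 5.9807

5.9807


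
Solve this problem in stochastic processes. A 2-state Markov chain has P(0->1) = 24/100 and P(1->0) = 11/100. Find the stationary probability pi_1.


Stationary distribution: pi_0 = p10/(p01+p10), pi_1 = p01/(p01+p10)
p01 = 0.2400, p10 = 0.1100
pi_1 = 0.6857

0.6857


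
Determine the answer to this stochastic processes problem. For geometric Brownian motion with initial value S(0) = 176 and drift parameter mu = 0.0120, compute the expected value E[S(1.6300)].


E[S(t)] = S(0) * exp(mu * t)
= 176 * exp(0.0120 * 1.6300)
= 176 * 1.0198
= 179.4764

179.4764


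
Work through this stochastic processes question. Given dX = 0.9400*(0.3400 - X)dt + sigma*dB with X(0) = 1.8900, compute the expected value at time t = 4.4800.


E[X(t)] = mu + (X(0) - mu)*exp(-theta*t)
= 0.3400 + (1.8900 - 0.3400)*exp(-0.9400*4.4800)
= 0.3400 + 1.5500 * 0.0148
= 0.3630

0.3630


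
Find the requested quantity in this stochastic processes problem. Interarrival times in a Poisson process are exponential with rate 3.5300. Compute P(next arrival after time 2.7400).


P(X > t) = exp(-lambda * t)
= exp(-3.5300 * 2.7400)
= exp(-9.6722) = 6.3011e-05

6.3011e-05


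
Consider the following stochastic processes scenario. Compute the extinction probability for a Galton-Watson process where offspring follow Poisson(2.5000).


Since mu = 2.5000 > 1, extinction prob q < 1.
Solve s = exp(mu*(s-1)) iteratively.
q = 0.1074

0.1074


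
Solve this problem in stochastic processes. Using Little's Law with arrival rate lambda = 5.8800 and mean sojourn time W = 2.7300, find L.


Little's Law: L = lambda * W
= 5.8800 * 2.7300
= 16.0524

16.0524


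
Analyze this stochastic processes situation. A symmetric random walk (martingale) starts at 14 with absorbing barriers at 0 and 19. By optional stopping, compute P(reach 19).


By optional stopping theorem: E(M at tau) = M(0) = 14
P(hit 19)*19 + P(hit 0)*0 = 14
P(hit 19) = (14 - 0)/(19 - 0) = 14/19 = 0.7368

0.7368


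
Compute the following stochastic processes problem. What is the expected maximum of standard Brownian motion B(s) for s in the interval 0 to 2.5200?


E(max B(s)) = sqrt(2t/pi)
= sqrt(2*2.5200/pi)
= sqrt(1.6043)
= 1.2666

1.2666


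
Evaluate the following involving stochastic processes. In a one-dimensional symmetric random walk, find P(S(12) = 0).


P(S(12) = 0) = C(12,6) / 4^6
= 924 / 4096
= 0.2256

0.2256


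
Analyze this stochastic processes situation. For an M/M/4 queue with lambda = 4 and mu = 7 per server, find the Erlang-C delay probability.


a = lambda/mu = 0.5714
rho = a/c = 0.1429
Erlang-C formula applied:
C(c,a) = 0.0029

0.0029


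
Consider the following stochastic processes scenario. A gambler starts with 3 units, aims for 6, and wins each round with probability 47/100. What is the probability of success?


Gambler's ruin formula:
r = q/p = 0.5300/0.4700 = 1.1277
P(win) = (1 - r^i)/(1 - r^N)
= (1 - 1.1277^3)/(1 - 1.1277^6)
= 0.4109

0.4109


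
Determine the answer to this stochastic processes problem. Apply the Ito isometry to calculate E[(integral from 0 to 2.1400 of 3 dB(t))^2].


By Ito isometry: E[(int f dB)^2] = int f^2 dt
= 3^2 * 2.1400
= 9 * 2.1400 = 19.2600

19.2600


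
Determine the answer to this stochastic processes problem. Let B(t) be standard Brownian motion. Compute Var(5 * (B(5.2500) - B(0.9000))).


Var(alpha*(B(t)-B(s))) = alpha^2 * (t-s)
= 5^2 * (5.2500 - 0.9000)
= 25 * 4.3500
= 108.7500

108.7500


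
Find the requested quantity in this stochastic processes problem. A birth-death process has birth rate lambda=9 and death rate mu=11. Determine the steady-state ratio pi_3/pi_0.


For birth-death process, pi_n/pi_0 = (lambda/mu)^n
= (9/11)^3
= 0.5477

0.5477


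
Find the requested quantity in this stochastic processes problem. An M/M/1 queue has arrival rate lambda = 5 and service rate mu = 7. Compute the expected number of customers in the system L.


rho = 5/7 = 0.7143
L = rho/(1-rho)
= 0.7143/0.2857
= 2.5000

2.5000


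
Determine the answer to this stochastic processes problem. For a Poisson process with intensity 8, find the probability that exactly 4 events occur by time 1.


P(N(t)=k) = (lambda*t)^k * exp(-lambda*t) / k!
lambda*t = 8
= 8^4 * exp(-8) / 4!
= 4096 * 3.3546e-04 / 24
= 0.0573

0.0573


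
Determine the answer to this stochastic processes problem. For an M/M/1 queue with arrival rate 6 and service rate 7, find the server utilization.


rho = lambda/mu
= 6/7
= 0.8571

0.8571


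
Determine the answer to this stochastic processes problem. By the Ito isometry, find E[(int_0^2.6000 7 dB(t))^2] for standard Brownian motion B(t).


By Ito isometry: E[(int f dB)^2] = int f^2 dt
= 7^2 * 2.6000
= 49 * 2.6000 = 127.4000

127.4000


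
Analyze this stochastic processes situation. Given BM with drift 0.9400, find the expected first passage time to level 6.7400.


Expected first passage time = a/mu
= 6.7400/0.9400
= 7.1702

7.1702


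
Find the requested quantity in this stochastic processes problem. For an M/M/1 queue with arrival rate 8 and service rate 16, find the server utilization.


rho = lambda/mu
= 8/16
= 0.5000

0.5000


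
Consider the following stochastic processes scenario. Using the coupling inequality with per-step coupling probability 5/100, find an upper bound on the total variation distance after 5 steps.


TV distance bound <= (1-delta)^n
= (1 - 0.0500)^5
= 0.9500^5
= 0.7738

0.7738


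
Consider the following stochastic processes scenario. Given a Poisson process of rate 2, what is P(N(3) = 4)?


P(N(t)=k) = (lambda*t)^k * exp(-lambda*t) / k!
lambda*t = 6
= 6^4 * exp(-6) / 4!
= 1296 * 0.0025 / 24
= 0.1339

0.1339


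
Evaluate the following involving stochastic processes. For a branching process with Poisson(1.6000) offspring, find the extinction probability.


Since mu = 1.6000 > 1, extinction prob q < 1.
Solve s = exp(mu*(s-1)) iteratively.
q = 0.3580

0.3580


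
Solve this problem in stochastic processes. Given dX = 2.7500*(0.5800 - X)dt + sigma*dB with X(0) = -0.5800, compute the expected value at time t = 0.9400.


E[X(t)] = mu + (X(0) - mu)*exp(-theta*t)
= 0.5800 + (-0.5800 - 0.5800)*exp(-2.7500*0.9400)
= 0.5800 + -1.1600 * 0.0754
= 0.4925

0.4925


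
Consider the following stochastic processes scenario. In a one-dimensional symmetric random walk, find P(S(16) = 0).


P(S(16) = 0) = C(16,8) / 4^8
= 12870 / 65536
= 0.1964

0.1964


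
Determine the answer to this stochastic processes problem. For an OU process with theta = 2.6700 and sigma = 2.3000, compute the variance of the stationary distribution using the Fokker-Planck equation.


Stationary variance = sigma^2 / (2*theta)
= 2.3000^2 / (2*2.6700)
= 5.2900 / 5.3400
= 0.9906

0.9906


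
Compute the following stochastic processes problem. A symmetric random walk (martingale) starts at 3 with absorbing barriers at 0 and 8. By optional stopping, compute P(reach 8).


By optional stopping theorem: E(M at tau) = M(0) = 3
P(hit 8)*8 + P(hit 0)*0 = 3
P(hit 8) = (3 - 0)/(8 - 0) = 3/8 = 0.3750

0.3750


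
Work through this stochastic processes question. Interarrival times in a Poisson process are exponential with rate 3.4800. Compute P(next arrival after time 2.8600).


P(X > t) = exp(-lambda * t)
= exp(-3.4800 * 2.8600)
= exp(-9.9528) = 4.7594e-05

4.7594e-05


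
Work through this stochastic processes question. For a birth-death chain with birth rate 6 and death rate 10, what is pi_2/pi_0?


For birth-death process, pi_n/pi_0 = (lambda/mu)^n
= (6/10)^2
= 0.3600

0.3600


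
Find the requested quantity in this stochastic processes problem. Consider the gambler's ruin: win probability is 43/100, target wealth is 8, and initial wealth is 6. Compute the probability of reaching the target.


Gambler's ruin formula:
r = q/p = 0.5700/0.4300 = 1.3256
P(win) = (1 - r^i)/(1 - r^N)
= (1 - 1.3256^6)/(1 - 1.3256^8)
= 0.5186

0.5186


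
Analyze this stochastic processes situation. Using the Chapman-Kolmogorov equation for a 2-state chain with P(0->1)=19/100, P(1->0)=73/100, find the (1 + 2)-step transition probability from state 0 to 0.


P^3 = P^1 * P^2
Computing via matrix multiplication of the transition matrix.
Entry (0,0) of P^3 = 0.7936

0.7936


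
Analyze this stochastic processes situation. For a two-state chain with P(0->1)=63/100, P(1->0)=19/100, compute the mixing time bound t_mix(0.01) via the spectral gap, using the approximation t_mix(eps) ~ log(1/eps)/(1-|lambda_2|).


lambda_2 = |1 - p01 - p10| = |1 - 0.6300 - 0.1900| = 0.1800
t_mix ~ log(1/eps)/(1 - |lambda_2|)
= log(100)/(1 - 0.1800) = 4.6052/0.8200
= 5.6161

5.6161


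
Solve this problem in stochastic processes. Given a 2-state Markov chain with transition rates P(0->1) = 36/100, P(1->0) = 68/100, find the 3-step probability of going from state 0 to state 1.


Computing P^3 by matrix multiplication.
P = [[0.6400, 0.3600], [0.6800, 0.3200]]
After raising P to the power 3:
P^3(0,1) = 0.3462

0.3462


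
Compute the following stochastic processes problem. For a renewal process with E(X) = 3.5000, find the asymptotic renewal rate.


Long-run renewal rate = 1/E(X)
= 1/3.5000
= 0.2857

0.2857


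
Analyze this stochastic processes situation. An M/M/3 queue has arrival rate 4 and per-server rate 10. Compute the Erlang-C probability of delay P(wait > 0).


a = lambda/mu = 0.4000
rho = a/c = 0.1333
Erlang-C formula applied:
C(c,a) = 0.0082

0.0082


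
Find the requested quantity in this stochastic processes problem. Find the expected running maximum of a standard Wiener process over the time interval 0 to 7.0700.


E(max B(s)) = sqrt(2t/pi)
= sqrt(2*7.0700/pi)
= sqrt(4.5009)
= 2.1215

2.1215


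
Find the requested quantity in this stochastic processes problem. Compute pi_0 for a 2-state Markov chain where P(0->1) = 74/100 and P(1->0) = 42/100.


Stationary distribution: pi_0 = p10/(p01+p10), pi_1 = p01/(p01+p10)
p01 = 0.7400, p10 = 0.4200
pi_0 = 0.3621

0.3621


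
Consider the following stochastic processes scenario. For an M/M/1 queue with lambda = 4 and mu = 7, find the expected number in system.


rho = 4/7 = 0.5714
L = rho/(1-rho)
= 0.5714/0.4286
= 1.3333

1.3333


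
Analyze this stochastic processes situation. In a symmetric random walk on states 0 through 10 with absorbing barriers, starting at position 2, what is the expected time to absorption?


For symmetric RW on 0,...,N with absorbing barriers, E(i) = i*(N-i)
E(2) = 2 * 8 = 16

16


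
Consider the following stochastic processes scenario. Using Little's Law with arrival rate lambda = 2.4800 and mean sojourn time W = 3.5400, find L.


Little's Law: L = lambda * W
= 2.4800 * 3.5400
= 8.7792

8.7792


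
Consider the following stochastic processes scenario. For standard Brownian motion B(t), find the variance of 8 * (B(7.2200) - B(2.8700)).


Var(alpha*(B(t)-B(s))) = alpha^2 * (t-s)
= 8^2 * (7.2200 - 2.8700)
= 64 * 4.3500
= 278.4000

278.4000


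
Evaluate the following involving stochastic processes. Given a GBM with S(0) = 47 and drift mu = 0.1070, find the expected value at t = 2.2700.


E[S(t)] = S(0) * exp(mu * t)
= 47 * exp(0.1070 * 2.2700)
= 47 * 1.2749
= 59.9216

59.9216


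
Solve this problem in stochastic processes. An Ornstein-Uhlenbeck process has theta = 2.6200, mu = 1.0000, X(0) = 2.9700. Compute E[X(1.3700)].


E[X(t)] = mu + (X(0) - mu)*exp(-theta*t)
= 1.0000 + (2.9700 - 1.0000)*exp(-2.6200*1.3700)
= 1.0000 + 1.9700 * 0.0276
= 1.0544

1.0544


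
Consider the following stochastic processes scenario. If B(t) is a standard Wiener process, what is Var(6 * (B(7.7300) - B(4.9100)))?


Var(alpha*(B(t)-B(s))) = alpha^2 * (t-s)
= 6^2 * (7.7300 - 4.9100)
= 36 * 2.8200
= 101.5200

101.5200


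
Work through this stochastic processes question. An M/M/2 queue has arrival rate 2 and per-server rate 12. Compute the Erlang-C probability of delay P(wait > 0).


a = lambda/mu = 0.1667
rho = a/c = 0.0833
Erlang-C formula applied:
C(c,a) = 0.0128

0.0128


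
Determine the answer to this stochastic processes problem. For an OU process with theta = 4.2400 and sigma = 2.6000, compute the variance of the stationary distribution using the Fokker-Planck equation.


Stationary variance = sigma^2 / (2*theta)
= 2.6000^2 / (2*4.2400)
= 6.7600 / 8.4800
= 0.7972

0.7972


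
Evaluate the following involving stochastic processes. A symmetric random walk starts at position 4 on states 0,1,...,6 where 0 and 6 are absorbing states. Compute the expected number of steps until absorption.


For symmetric RW on 0,...,N with absorbing barriers, E(i) = i*(N-i)
E(4) = 4 * 2 = 8

8


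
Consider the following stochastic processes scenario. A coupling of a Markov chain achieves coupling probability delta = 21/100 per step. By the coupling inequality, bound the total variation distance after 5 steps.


TV distance bound <= (1-delta)^n
= (1 - 0.2100)^5
= 0.7900^5
= 0.3077

0.3077


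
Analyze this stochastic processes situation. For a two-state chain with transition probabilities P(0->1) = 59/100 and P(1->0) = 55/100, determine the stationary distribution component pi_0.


Stationary distribution: pi_0 = p10/(p01+p10), pi_1 = p01/(p01+p10)
p01 = 0.5900, p10 = 0.5500
pi_0 = 0.4825

0.4825


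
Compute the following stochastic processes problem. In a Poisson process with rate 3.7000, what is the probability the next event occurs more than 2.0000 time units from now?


P(X > t) = exp(-lambda * t)
= exp(-3.7000 * 2.0000)
= exp(-7.4000) = 6.1125e-04

6.1125e-04


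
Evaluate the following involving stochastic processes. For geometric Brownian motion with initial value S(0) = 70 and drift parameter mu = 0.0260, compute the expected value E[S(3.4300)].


E[S(t)] = S(0) * exp(mu * t)
= 70 * exp(0.0260 * 3.4300)
= 70 * 1.0933
= 76.5294

76.5294


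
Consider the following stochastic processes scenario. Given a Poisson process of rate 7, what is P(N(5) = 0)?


P(N(t)=k) = (lambda*t)^k * exp(-lambda*t) / k!
lambda*t = 35
= 35^0 * exp(-35) / 0!
= 1 * 6.3051e-16 / 1
= 6.3051e-16

6.3051e-16


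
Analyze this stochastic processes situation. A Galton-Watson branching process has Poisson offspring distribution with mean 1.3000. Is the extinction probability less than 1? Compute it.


Since mu = 1.3000 > 1, extinction prob q < 1.
Solve s = exp(mu*(s-1)) iteratively.
q = 0.5770

0.5770


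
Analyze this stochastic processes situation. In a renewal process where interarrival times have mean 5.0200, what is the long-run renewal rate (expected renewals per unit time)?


Long-run renewal rate = 1/E(X)
= 1/5.0200
= 0.1992

0.1992


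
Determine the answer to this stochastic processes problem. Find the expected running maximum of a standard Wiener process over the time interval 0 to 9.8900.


E(max B(s)) = sqrt(2t/pi)
= sqrt(2*9.8900/pi)
= sqrt(6.2962)
= 2.5092

2.5092


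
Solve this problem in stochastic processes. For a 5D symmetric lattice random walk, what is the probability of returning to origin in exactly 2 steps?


P(return in 2 steps) = P(reverse first step) = 1/(2d)
= 1/10
= 0.1000

0.1000


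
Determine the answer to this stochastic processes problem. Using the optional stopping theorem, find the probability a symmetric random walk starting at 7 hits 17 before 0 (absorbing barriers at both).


By optional stopping theorem: E(M at tau) = M(0) = 7
P(hit 17)*17 + P(hit 0)*0 = 7
P(hit 17) = (7 - 0)/(17 - 0) = 7/17 = 0.4118

0.4118


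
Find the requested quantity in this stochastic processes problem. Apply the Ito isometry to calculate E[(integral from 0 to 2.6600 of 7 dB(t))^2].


By Ito isometry: E[(int f dB)^2] = int f^2 dt
= 7^2 * 2.6600
= 49 * 2.6600 = 130.3400

130.3400


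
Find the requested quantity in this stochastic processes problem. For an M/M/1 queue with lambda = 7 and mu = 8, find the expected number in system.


rho = 7/8 = 0.8750
L = rho/(1-rho)
= 0.8750/0.1250
= 7.0000

7.0000


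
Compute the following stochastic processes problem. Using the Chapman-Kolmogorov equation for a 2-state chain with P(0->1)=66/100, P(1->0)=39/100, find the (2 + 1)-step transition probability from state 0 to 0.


P^3 = P^2 * P^1
Computing via matrix multiplication of the transition matrix.
Entry (0,0) of P^3 = 0.3713

0.3713


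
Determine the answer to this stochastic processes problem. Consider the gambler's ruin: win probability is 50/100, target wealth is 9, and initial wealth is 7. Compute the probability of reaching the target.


p = 1/2: P(win) = i/N = 7/9
= 0.7778

0.7778


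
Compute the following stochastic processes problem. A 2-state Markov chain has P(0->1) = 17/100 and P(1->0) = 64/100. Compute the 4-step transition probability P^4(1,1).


Computing P^4 by matrix multiplication.
P = [[0.8300, 0.1700], [0.6400, 0.3600]]
After raising P to the power 4:
P^4(1,1) = 0.2109

0.2109


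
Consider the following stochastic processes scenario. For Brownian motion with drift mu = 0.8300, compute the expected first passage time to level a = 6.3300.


Expected first passage time = a/mu
= 6.3300/0.8300
= 7.6265

7.6265


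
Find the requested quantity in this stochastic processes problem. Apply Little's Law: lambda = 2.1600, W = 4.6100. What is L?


Little's Law: L = lambda * W
= 2.1600 * 4.6100
= 9.9576

9.9576


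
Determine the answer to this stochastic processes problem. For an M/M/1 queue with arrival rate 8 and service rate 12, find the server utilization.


rho = lambda/mu
= 8/12
= 0.6667

0.6667


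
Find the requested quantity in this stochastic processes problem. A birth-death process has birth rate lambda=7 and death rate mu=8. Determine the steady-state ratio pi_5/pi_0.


For birth-death process, pi_n/pi_0 = (lambda/mu)^n
= (7/8)^5
= 0.5129

0.5129


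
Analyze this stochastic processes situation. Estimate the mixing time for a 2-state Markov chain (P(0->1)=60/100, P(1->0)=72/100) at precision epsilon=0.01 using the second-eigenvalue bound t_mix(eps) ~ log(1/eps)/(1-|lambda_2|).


lambda_2 = |1 - p01 - p10| = |1 - 0.6000 - 0.7200| = 0.3200
t_mix ~ log(1/eps)/(1 - |lambda_2|)
= log(100)/(1 - 0.3200) = 4.6052/0.6800
= 6.7723

6.7723


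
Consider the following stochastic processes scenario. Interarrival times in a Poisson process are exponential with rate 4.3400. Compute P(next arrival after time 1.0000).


P(X > t) = exp(-lambda * t)
= exp(-4.3400 * 1.0000)
= exp(-4.3400) = 0.0130

0.0130


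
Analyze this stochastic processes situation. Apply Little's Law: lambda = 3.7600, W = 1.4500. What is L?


Little's Law: L = lambda * W
= 3.7600 * 1.4500
= 5.4520

5.4520


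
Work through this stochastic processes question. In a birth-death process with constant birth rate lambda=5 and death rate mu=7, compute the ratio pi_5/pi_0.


For birth-death process, pi_n/pi_0 = (lambda/mu)^n
= (5/7)^5
= 0.1859

0.1859


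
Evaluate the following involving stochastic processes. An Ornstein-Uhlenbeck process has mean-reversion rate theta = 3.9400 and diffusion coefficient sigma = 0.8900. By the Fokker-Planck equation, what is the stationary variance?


Stationary variance = sigma^2 / (2*theta)
= 0.8900^2 / (2*3.9400)
= 0.7921 / 7.8800
= 0.1005

0.1005


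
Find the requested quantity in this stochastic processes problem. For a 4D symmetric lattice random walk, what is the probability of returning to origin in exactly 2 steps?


P(return in 2 steps) = P(reverse first step) = 1/(2d)
= 1/8
= 0.1250

0.1250


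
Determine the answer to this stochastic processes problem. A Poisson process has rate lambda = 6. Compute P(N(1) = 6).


P(N(t)=k) = (lambda*t)^k * exp(-lambda*t) / k!
lambda*t = 6
= 6^6 * exp(-6) / 6!
= 46656 * 0.0025 / 720
= 0.1606

0.1606


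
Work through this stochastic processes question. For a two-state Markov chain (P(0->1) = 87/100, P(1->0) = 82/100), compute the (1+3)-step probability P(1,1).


P^4 = P^1 * P^3
Computing via matrix multiplication of the transition matrix.
Entry (1,1) of P^4 = 0.6248

0.6248


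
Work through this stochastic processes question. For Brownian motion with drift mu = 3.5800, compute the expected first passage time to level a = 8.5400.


Expected first passage time = a/mu
= 8.5400/3.5800
= 2.3855

2.3855


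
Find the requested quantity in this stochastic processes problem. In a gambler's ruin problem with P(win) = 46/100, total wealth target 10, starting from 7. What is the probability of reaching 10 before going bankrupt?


Gambler's ruin formula:
r = q/p = 0.5400/0.4600 = 1.1739
P(win) = (1 - r^i)/(1 - r^N)
= (1 - 1.1739^7)/(1 - 1.1739^10)
= 0.5220

0.5220


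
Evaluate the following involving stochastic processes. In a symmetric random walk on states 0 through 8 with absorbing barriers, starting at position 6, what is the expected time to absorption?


For symmetric RW on 0,...,N with absorbing barriers, E(i) = i*(N-i)
E(6) = 6 * 2 = 12

12


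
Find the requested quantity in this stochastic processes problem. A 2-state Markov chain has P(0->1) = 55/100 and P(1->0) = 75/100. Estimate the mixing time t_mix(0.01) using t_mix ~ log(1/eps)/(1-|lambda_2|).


lambda_2 = |1 - p01 - p10| = |1 - 0.5500 - 0.7500| = 0.3000
t_mix ~ log(1/eps)/(1 - |lambda_2|)
= log(100)/(1 - 0.3000) = 4.6052/0.7000
= 6.5788

6.5788


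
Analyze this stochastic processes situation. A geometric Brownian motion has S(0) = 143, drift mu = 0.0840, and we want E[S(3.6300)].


E[S(t)] = S(0) * exp(mu * t)
= 143 * exp(0.0840 * 3.6300)
= 143 * 1.3565
= 193.9819

193.9819


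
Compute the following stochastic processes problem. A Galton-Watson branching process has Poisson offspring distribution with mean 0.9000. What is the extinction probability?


Since mu = 0.9000 <= 1, extinction probability = 1.

1.0000


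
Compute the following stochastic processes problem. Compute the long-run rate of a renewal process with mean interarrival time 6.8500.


Long-run renewal rate = 1/E(X)
= 1/6.8500
= 0.1460

0.1460


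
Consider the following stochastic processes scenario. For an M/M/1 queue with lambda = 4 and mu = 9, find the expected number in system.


rho = 4/9 = 0.4444
L = rho/(1-rho)
= 0.4444/0.5556
= 0.8000

0.8000


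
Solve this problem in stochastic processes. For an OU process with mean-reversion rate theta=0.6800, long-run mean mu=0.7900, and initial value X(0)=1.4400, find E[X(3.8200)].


E[X(t)] = mu + (X(0) - mu)*exp(-theta*t)
= 0.7900 + (1.4400 - 0.7900)*exp(-0.6800*3.8200)
= 0.7900 + 0.6500 * 0.0745
= 0.8384

0.8384


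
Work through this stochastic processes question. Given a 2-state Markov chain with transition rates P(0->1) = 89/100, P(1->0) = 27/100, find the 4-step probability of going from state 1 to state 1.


Computing P^4 by matrix multiplication.
P = [[0.1100, 0.8900], [0.2700, 0.7300]]
After raising P to the power 4:
P^4(1,1) = 0.7674

0.7674


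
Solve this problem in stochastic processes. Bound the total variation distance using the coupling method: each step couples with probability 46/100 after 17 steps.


TV distance bound <= (1-delta)^n
= (1 - 0.4600)^17
= 0.5400^17
= 2.8229e-05

2.8229e-05


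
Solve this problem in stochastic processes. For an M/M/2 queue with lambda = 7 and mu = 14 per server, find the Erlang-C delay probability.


a = lambda/mu = 0.5000
rho = a/c = 0.2500
Erlang-C formula applied:
C(c,a) = 0.1000

0.1000


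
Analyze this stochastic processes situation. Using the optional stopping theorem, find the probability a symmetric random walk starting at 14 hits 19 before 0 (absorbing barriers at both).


By optional stopping theorem: E(M at tau) = M(0) = 14
P(hit 19)*19 + P(hit 0)*0 = 14
P(hit 19) = (14 - 0)/(19 - 0) = 14/19 = 0.7368

0.7368


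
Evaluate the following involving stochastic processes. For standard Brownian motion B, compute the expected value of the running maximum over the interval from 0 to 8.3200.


E(max B(s)) = sqrt(2t/pi)
= sqrt(2*8.3200/pi)
= sqrt(5.2967)
= 2.3015

2.3015


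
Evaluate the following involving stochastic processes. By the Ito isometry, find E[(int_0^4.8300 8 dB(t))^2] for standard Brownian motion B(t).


By Ito isometry: E[(int f dB)^2] = int f^2 dt
= 8^2 * 4.8300
= 64 * 4.8300 = 309.1200

309.1200


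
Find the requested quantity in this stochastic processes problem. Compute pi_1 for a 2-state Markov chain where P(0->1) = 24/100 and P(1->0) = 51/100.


Stationary distribution: pi_0 = p10/(p01+p10), pi_1 = p01/(p01+p10)
p01 = 0.2400, p10 = 0.5100
pi_1 = 0.3200

0.3200


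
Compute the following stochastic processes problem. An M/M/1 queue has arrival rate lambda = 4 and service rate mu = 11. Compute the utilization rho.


rho = lambda/mu
= 4/11
= 0.3636

0.3636


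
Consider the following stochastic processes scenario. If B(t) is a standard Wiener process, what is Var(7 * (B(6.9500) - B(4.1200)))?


Var(alpha*(B(t)-B(s))) = alpha^2 * (t-s)
= 7^2 * (6.9500 - 4.1200)
= 49 * 2.8300
= 138.6700

138.6700


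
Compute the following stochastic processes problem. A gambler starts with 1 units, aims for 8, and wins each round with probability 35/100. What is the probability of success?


Gambler's ruin formula:
r = q/p = 0.6500/0.3500 = 1.8571
P(win) = (1 - r^i)/(1 - r^N)
= (1 - 1.8571^1)/(1 - 1.8571^8)
= 0.0061

0.0061


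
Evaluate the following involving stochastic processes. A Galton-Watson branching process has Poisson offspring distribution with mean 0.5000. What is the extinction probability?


Since mu = 0.5000 <= 1, extinction probability = 1.

1.0000


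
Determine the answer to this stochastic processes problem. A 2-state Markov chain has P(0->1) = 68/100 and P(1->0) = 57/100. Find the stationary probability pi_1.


Stationary distribution: pi_0 = p10/(p01+p10), pi_1 = p01/(p01+p10)
p01 = 0.6800, p10 = 0.5700
pi_1 = 0.5440

0.5440


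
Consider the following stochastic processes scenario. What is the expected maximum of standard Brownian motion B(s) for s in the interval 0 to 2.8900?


E(max B(s)) = sqrt(2t/pi)
= sqrt(2*2.8900/pi)
= sqrt(1.8398)
= 1.3564

1.3564


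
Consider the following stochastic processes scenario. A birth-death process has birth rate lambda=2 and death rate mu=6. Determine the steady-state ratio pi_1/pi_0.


For birth-death process, pi_n/pi_0 = (lambda/mu)^n
= (2/6)^1
= 0.3333

0.3333


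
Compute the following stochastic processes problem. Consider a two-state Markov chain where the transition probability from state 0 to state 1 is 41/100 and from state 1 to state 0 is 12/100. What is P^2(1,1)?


Computing P^2 by matrix multiplication.
P = [[0.5900, 0.4100], [0.1200, 0.8800]]
After raising P to the power 2:
P^2(1,1) = 0.8236

0.8236


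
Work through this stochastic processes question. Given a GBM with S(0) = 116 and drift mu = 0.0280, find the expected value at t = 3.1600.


E[S(t)] = S(0) * exp(mu * t)
= 116 * exp(0.0280 * 3.1600)
= 116 * 1.0925
= 126.7314

126.7314


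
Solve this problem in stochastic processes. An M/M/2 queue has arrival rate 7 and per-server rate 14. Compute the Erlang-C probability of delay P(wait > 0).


a = lambda/mu = 0.5000
rho = a/c = 0.2500
Erlang-C formula applied:
C(c,a) = 0.1000

0.1000


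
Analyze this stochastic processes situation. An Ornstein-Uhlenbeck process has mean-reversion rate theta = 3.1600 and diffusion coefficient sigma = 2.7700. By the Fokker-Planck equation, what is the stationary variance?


Stationary variance = sigma^2 / (2*theta)
= 2.7700^2 / (2*3.1600)
= 7.6729 / 6.3200
= 1.2141

1.2141


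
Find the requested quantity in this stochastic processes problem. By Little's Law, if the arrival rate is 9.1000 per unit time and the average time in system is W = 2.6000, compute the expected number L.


Little's Law: L = lambda * W
= 9.1000 * 2.6000
= 23.6600

23.6600


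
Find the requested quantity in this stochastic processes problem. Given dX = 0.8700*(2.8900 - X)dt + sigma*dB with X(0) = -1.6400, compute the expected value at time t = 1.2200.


E[X(t)] = mu + (X(0) - mu)*exp(-theta*t)
= 2.8900 + (-1.6400 - 2.8900)*exp(-0.8700*1.2200)
= 2.8900 + -4.5300 * 0.3460
= 1.3228

1.3228


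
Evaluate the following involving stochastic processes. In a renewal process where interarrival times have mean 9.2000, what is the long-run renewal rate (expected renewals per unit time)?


Long-run renewal rate = 1/E(X)
= 1/9.2000
= 0.1087

0.1087


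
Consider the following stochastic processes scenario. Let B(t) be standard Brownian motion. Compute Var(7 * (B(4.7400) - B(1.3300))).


Var(alpha*(B(t)-B(s))) = alpha^2 * (t-s)
= 7^2 * (4.7400 - 1.3300)
= 49 * 3.4100
= 167.0900

167.0900


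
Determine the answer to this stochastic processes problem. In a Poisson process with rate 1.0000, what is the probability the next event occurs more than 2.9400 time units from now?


P(X > t) = exp(-lambda * t)
= exp(-1.0000 * 2.9400)
= exp(-2.9400) = 0.0529

0.0529


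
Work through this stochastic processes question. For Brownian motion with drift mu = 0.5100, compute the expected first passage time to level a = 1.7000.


Expected first passage time = a/mu
= 1.7000/0.5100
= 3.3333

3.3333


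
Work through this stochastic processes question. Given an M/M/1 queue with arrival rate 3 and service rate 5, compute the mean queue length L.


rho = 3/5 = 0.6000
L = rho/(1-rho)
= 0.6000/0.4000
= 1.5000

1.5000


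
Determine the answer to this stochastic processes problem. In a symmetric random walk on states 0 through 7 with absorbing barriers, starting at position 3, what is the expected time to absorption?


For symmetric RW on 0,...,N with absorbing barriers, E(i) = i*(N-i)
E(3) = 3 * 4 = 12

12


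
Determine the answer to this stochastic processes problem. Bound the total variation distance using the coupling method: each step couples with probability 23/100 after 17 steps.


TV distance bound <= (1-delta)^n
= (1 - 0.2300)^17
= 0.7700^17
= 0.0118

0.0118


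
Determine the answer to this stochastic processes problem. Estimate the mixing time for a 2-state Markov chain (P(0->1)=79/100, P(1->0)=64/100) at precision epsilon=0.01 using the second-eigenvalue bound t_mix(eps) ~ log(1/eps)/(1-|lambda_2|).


lambda_2 = |1 - p01 - p10| = |1 - 0.7900 - 0.6400| = 0.4300
t_mix ~ log(1/eps)/(1 - |lambda_2|)
= log(100)/(1 - 0.4300) = 4.6052/0.5700
= 8.0792

8.0792


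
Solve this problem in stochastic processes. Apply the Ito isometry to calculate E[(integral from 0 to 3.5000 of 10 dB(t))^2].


By Ito isometry: E[(int f dB)^2] = int f^2 dt
= 10^2 * 3.5000
= 100 * 3.5000 = 350.0000

350.0000
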